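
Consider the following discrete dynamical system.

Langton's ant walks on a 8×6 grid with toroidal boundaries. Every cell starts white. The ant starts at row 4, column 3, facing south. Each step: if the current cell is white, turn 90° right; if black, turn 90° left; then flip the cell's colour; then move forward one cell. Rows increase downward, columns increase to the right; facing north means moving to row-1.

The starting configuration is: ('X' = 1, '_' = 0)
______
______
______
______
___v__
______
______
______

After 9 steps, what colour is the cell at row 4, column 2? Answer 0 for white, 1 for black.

gen 0: ______
______
______
______
___v__
______
______
______
gen 1: ______
______
______
______
__<X__
______
______
______
gen 2: ______
______
______
__^___
__XX__
______
______
______
gen 3: ______
______
______
__X>__
__XX__
______
______
______
gen 4: ______
______
______
__XX__
__Xv__
______
______
______
gen 5: ______
______
______
__XX__
__X_>_
______
______
______
gen 6: ______
______
______
__XX__
__X_X_
____v_
______
______
gen 7: ______
______
______
__XX__
__X_X_
___<X_
______
______
gen 8: ______
______
______
__XX__
__X^X_
___XX_
______
______
gen 9: ______
______
______
__XX__
__XX>_
___XX_
______
______

1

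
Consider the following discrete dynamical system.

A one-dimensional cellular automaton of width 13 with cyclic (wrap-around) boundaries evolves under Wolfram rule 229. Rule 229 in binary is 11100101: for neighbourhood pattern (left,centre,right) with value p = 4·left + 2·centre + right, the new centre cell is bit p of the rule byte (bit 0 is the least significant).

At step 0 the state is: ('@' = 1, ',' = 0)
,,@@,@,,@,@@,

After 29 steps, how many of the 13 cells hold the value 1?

step 0: ,,@@,@,,@,@@,
step 1: @,,@@@,,@@,@,
step 2: @,,,@@,,,@@@@
step 3: @,@,,@,@,,@@@
step 4: @@@,,@@@,,,@@
step 5: @@@,,,@@,@,,@
step 6: @@@,@,,@@@,,,
step 7: ,@@@@,,,@@,@,
step 8: ,,@@@,@,,@@@,
step 9: @,,@@@@,,,@@,
step 10: @,,,@@@,@,,@@
step 11: @,@,,@@@@,,,@
step 12: @@@,,,@@@,@,,
step 13: ,@@,@,,@@@@,,
step 14: ,,@@@,,,@@@,@
step 15: ,,,@@,@,,@@@@
step 16: ,@,,@@@,,,@@@
step 17: @@,,,@@,@,,@@
step 18: @@,@,,@@@,,,@
step 19: @@@@,,,@@,@,,
step 20: ,@@@,@,,@@@,,
step 21: ,,@@@@,,,@@,@
step 22: ,,,@@@,@,,@@@
step 23: ,@,,@@@@,,,@@
step 24: @@,,,@@@,@,,@
step 25: @@,@,,@@@@,,,
step 26: ,@@@,,,@@@,@,
step 27: ,,@@,@,,@@@@,
step 28: @,,@@@,,,@@@,
step 29: @,,,@@,@,,@@@

7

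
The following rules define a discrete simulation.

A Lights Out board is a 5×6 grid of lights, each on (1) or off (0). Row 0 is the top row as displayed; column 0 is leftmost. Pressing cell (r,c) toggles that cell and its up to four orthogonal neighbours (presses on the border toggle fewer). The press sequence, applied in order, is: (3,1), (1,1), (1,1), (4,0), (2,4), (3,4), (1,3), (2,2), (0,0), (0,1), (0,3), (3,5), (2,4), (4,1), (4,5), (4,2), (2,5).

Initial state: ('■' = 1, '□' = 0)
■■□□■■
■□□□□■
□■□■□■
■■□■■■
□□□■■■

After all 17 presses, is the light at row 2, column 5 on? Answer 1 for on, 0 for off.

1

0) ■■□□■■
■□□□□■
□■□■□■
■■□■■■
□□□■■■
1) ■■□□■■
■□□□□■
□□□■□■
□□■■■■
□■□■■■
2) ■□□□■■
□■■□□■
□■□■□■
□□■■■■
□■□■■■
3) ■■□□■■
■□□□□■
□□□■□■
□□■■■■
□■□■■■
4) ■■□□■■
■□□□□■
□□□■□■
■□■■■■
■□□■■■
5) ■■□□■■
■□□□■■
□□□□■□
■□■■□■
■□□■■■
6) ■■□□■■
■□□□■■
□□□□□□
■□■□■□
■□□■□■
7) ■■□■■■
■□■■□■
□□□■□□
■□■□■□
■□□■□■
8) ■■□■■■
■□□■□■
□■■□□□
■□□□■□
■□□■□■
9) □□□■■■
□□□■□■
□■■□□□
■□□□■□
■□□■□■
10) ■■■■■■
□■□■□■
□■■□□□
■□□□■□
■□□■□■
11) ■■□□□■
□■□□□■
□■■□□□
■□□□■□
■□□■□■
12) ■■□□□■
□■□□□■
□■■□□■
■□□□□■
■□□■□□
13) ■■□□□■
□■□□■■
□■■■■□
■□□□■■
■□□■□□
14) ■■□□□■
□■□□■■
□■■■■□
■■□□■■
□■■■□□
15) ■■□□□■
□■□□■■
□■■■■□
■■□□■□
□■■■■■
16) ■■□□□■
□■□□■■
□■■■■□
■■■□■□
□□□□■■
17) ■■□□□■
□■□□■□
□■■■□■
■■■□■■
□□□□■■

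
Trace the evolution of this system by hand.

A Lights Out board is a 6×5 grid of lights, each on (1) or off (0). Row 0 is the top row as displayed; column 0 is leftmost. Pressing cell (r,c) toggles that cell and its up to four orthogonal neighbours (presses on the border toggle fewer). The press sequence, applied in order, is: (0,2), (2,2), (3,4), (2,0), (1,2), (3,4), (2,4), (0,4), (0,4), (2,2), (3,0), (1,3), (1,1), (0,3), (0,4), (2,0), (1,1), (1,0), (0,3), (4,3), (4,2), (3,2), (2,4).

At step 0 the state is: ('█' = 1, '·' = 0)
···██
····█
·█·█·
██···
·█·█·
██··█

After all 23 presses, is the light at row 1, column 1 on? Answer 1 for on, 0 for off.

0

0) ···██
····█
·█·█·
██···
·█·█·
██··█
1) ·██·█
··█·█
·█·█·
██···
·█·█·
██··█
2) ·██·█
····█
··█··
███··
·█·█·
██··█
3) ·██·█
····█
··█·█
█████
·█·██
██··█
4) ·██·█
█···█
███·█
·████
·█·██
██··█
5) ·█··█
█████
██··█
·████
·█·██
██··█
6) ·█··█
█████
██···
·██··
·█·█·
██··█
7) ·█··█
████·
██·██
·██·█
·█·█·
██··█
8) ·█·█·
█████
██·██
·██·█
·█·█·
██··█
9) ·█··█
████·
██·██
·██·█
·█·█·
██··█
10) ·█··█
██·█·
█·█·█
·█··█
·█·█·
██··█
11) ·█··█
██·█·
··█·█
█···█
██·█·
██··█
12) ·█·██
███·█
··███
█···█
██·█·
██··█
13) ···██
····█
·████
█···█
██·█·
██··█
14) ··█··
···██
·████
█···█
██·█·
██··█
15) ··███
···█·
·████
█···█
██·█·
██··█
16) ··███
█··█·
█·███
····█
██·█·
██··█
17) ·████
·███·
█████
····█
██·█·
██··█
18) █████
█·██·
·████
····█
██·█·
██··█
19) ██···
█·█··
·████
····█
██·█·
██··█
20) ██···
█·█··
·████
···██
███·█
██·██
21) ██···
█·█··
·████
··███
█··██
█████
22) ██···
█·█··
·█·██
·█··█
█·███
█████
23) ██···
█·█·█
·█···
·█···
█·███
█████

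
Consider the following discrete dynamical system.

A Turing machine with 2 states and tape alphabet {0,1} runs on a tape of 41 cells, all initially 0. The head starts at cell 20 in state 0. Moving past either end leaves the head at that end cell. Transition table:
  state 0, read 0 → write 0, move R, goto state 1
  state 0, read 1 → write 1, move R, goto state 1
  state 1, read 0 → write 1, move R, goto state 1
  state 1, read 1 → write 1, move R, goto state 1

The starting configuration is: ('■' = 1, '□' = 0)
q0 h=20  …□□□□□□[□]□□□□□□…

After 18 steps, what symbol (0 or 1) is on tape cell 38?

0

0) q0 h=20  …□□□□□□[□]□□□□□□…
1) q1 h=21  …□□□□□□[□]□□□□□□…
2) q1 h=22  …□□□□□■[□]□□□□□□…
3) q1 h=23  …□□□□■■[□]□□□□□□…
4) q1 h=24  …□□□■■■[□]□□□□□□…
5) q1 h=25  …□□■■■■[□]□□□□□□…
6) q1 h=26  …□■■■■■[□]□□□□□□…
7) q1 h=27  …■■■■■■[□]□□□□□□…
8) q1 h=28  …■■■■■■[□]□□□□□□…
9) q1 h=29  …■■■■■■[□]□□□□□□…
10) q1 h=30  …■■■■■■[□]□□□□□□…
11) q1 h=31  …■■■■■■[□]□□□□□□…
12) q1 h=32  …■■■■■■[□]□□□□□□…
13) q1 h=33  …■■■■■■[□]□□□□□□…
14) q1 h=34  …■■■■■■[□]□□□□□□|
15) q1 h=35  …■■■■■■[□]□□□□□|
16) q1 h=36  …■■■■■■[□]□□□□|
17) q1 h=37  …■■■■■■[□]□□□|
18) q1 h=38  …■■■■■■[□]□□|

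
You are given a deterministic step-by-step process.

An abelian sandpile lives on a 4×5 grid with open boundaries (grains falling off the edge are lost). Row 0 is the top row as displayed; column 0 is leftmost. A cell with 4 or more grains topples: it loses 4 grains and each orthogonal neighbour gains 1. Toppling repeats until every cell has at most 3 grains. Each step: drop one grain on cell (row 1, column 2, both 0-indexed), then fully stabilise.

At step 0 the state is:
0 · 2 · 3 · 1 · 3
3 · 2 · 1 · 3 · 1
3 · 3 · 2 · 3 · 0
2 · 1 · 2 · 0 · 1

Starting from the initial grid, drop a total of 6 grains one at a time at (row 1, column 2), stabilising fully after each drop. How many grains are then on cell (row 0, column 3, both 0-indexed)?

3

step 0: 0 · 2 · 3 · 1 · 3
3 · 2 · 1 · 3 · 1
3 · 3 · 2 · 3 · 0
2 · 1 · 2 · 0 · 1
step 1: 0 · 2 · 3 · 1 · 3
3 · 2 · 2 · 3 · 1
3 · 3 · 2 · 3 · 0
2 · 1 · 2 · 0 · 1
step 2: 0 · 2 · 3 · 1 · 3
3 · 2 · 3 · 3 · 1
3 · 3 · 2 · 3 · 0
2 · 1 · 2 · 0 · 1
step 3: 2 · 0 · 2 · 3 · 3
1 · 3 · 0 · 2 · 2
1 · 2 · 2 · 1 · 1
3 · 2 · 3 · 1 · 1
step 4: 2 · 0 · 2 · 3 · 3
1 · 3 · 1 · 2 · 2
1 · 2 · 2 · 1 · 1
3 · 2 · 3 · 1 · 1
step 5: 2 · 0 · 2 · 3 · 3
1 · 3 · 2 · 2 · 2
1 · 2 · 2 · 1 · 1
3 · 2 · 3 · 1 · 1
step 6: 2 · 0 · 2 · 3 · 3
1 · 3 · 3 · 2 · 2
1 · 2 · 2 · 1 · 1
3 · 2 · 3 · 1 · 1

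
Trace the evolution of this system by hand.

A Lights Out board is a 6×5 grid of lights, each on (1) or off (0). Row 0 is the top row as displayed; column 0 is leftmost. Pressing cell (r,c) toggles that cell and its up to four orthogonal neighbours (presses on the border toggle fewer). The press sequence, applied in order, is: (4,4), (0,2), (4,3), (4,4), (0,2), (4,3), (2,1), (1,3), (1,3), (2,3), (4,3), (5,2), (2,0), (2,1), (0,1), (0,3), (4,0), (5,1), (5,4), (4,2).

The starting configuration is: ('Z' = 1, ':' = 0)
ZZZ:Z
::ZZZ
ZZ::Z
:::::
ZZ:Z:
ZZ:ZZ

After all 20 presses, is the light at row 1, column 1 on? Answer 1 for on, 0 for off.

1

t=0: ZZZ:Z
::ZZZ
ZZ::Z
:::::
ZZ:Z:
ZZ:ZZ
t=1: ZZZ:Z
::ZZZ
ZZ::Z
::::Z
ZZ::Z
ZZ:Z:
t=2: Z::ZZ
:::ZZ
ZZ::Z
::::Z
ZZ::Z
ZZ:Z:
t=3: Z::ZZ
:::ZZ
ZZ::Z
:::ZZ
ZZZZ:
ZZ:::
t=4: Z::ZZ
:::ZZ
ZZ::Z
:::Z:
ZZZ:Z
ZZ::Z
t=5: ZZZ:Z
::ZZZ
ZZ::Z
:::Z:
ZZZ:Z
ZZ::Z
t=6: ZZZ:Z
::ZZZ
ZZ::Z
:::::
ZZ:Z:
ZZ:ZZ
t=7: ZZZ:Z
:ZZZZ
::Z:Z
:Z:::
ZZ:Z:
ZZ:ZZ
t=8: ZZZZZ
:Z:::
::ZZZ
:Z:::
ZZ:Z:
ZZ:ZZ
t=9: ZZZ:Z
:ZZZZ
::Z:Z
:Z:::
ZZ:Z:
ZZ:ZZ
t=10: ZZZ:Z
:ZZ:Z
:::Z:
:Z:Z:
ZZ:Z:
ZZ:ZZ
t=11: ZZZ:Z
:ZZ:Z
:::Z:
:Z:::
ZZZ:Z
ZZ::Z
t=12: ZZZ:Z
:ZZ:Z
:::Z:
:Z:::
ZZ::Z
Z:ZZZ
t=13: ZZZ:Z
ZZZ:Z
ZZ:Z:
ZZ:::
ZZ::Z
Z:ZZZ
t=14: ZZZ:Z
Z:Z:Z
::ZZ:
Z::::
ZZ::Z
Z:ZZZ
t=15: ::::Z
ZZZ:Z
::ZZ:
Z::::
ZZ::Z
Z:ZZZ
t=16: ::ZZ:
ZZZZZ
::ZZ:
Z::::
ZZ::Z
Z:ZZZ
t=17: ::ZZ:
ZZZZZ
::ZZ:
:::::
::::Z
::ZZZ
t=18: ::ZZ:
ZZZZZ
::ZZ:
:::::
:Z::Z
ZZ:ZZ
t=19: ::ZZ:
ZZZZZ
::ZZ:
:::::
:Z:::
ZZ:::
t=20: ::ZZ:
ZZZZZ
::ZZ:
::Z::
::ZZ:
ZZZ::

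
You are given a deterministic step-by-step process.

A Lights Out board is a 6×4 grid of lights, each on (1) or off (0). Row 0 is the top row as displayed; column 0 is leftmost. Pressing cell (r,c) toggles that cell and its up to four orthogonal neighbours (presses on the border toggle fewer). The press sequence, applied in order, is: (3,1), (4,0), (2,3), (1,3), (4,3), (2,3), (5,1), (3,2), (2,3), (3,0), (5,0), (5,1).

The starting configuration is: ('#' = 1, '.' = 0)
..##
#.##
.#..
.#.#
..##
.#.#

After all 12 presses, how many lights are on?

[0] ..##
#.##
.#..
.#.#
..##
.#.#
[1] ..##
#.##
....
#.##
.###
.#.#
[2] ..##
#.##
....
..##
#.##
##.#
[3] ..##
#.#.
..##
..#.
#.##
##.#
[4] ..#.
#..#
..#.
..#.
#.##
##.#
[5] ..#.
#..#
..#.
..##
#...
##..
[6] ..#.
#...
...#
..#.
#...
##..
[7] ..#.
#...
...#
..#.
##..
..#.
[8] ..#.
#...
..##
.#.#
###.
..#.
[9] ..#.
#..#
....
.#..
###.
..#.
[10] ..#.
#..#
#...
#...
.##.
..#.
[11] ..#.
#..#
#...
#...
###.
###.
[12] ..#.
#..#
#...
#...
#.#.
....

7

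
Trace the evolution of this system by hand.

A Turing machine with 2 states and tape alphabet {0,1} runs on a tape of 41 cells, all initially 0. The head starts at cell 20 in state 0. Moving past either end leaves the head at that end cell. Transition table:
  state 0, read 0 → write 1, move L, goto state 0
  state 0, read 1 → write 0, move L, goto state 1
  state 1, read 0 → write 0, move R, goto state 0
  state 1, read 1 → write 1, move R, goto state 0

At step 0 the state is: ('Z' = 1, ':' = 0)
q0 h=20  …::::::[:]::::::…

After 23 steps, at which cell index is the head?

1

[0] q0 h=20  …::::::[:]::::::…
[1] q0 h=19  …::::::[:]Z:::::…
[2] q0 h=18  …::::::[:]ZZ::::…
[3] q0 h=17  …::::::[:]ZZZ:::…
[4] q0 h=16  …::::::[:]ZZZZ::…
[5] q0 h=15  …::::::[:]ZZZZZ:…
[6] q0 h=14  …::::::[:]ZZZZZZ…
[7] q0 h=13  …::::::[:]ZZZZZZ…
[8] q0 h=12  …::::::[:]ZZZZZZ…
[9] q0 h=11  …::::::[:]ZZZZZZ…
[10] q0 h=10  …::::::[:]ZZZZZZ…
[11] q0 h= 9  …::::::[:]ZZZZZZ…
[12] q0 h= 8  …::::::[:]ZZZZZZ…
[13] q0 h= 7  …::::::[:]ZZZZZZ…
[14] q0 h= 6  |::::::[:]ZZZZZZ…
[15] q0 h= 5  |:::::[:]ZZZZZZ…
[16] q0 h= 4  |::::[:]ZZZZZZ…
[17] q0 h= 3  |:::[:]ZZZZZZ…
[18] q0 h= 2  |::[:]ZZZZZZ…
[19] q0 h= 1  |:[:]ZZZZZZ…
[20] q0 h= 0  |[:]ZZZZZZ…
[21] q0 h= 0  |[Z]ZZZZZZ…
[22] q1 h= 0  |[:]ZZZZZZ…
[23] q0 h= 1  |:[Z]ZZZZZZ…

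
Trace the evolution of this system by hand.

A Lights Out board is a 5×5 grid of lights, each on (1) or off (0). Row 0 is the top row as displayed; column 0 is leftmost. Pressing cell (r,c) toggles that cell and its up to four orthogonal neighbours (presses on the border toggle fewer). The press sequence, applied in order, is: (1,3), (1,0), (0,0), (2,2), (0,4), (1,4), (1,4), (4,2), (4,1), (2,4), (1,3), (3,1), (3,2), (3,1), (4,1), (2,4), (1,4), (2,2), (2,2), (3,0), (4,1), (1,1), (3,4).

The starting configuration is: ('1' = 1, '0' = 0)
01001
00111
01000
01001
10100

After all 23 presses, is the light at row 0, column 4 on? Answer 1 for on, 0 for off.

1

0) 01001
00111
01000
01001
10100
1) 01011
00000
01010
01001
10100
2) 11011
11000
11010
01001
10100
3) 00011
01000
11010
01001
10100
4) 00011
01100
10100
01101
10100
5) 00000
01101
10100
01101
10100
6) 00001
01110
10101
01101
10100
7) 00000
01101
10100
01101
10100
8) 00000
01101
10100
01001
11010
9) 00000
01101
10100
00001
00110
10) 00000
01100
10111
00000
00110
11) 00010
01011
10101
00000
00110
12) 00010
01011
11101
11100
01110
13) 00010
01011
11001
10010
01010
14) 00010
01011
10001
01110
00010
15) 00010
01011
10001
00110
11110
16) 00010
01010
10010
00111
11110
17) 00011
01001
10011
00111
11110
18) 00011
01101
11101
00011
11110
19) 00011
01001
10011
00111
11110
20) 00011
01001
00011
11111
01110
21) 00011
01001
00011
10111
10010
22) 01011
10101
01011
10111
10010
23) 01011
10101
01010
10100
10011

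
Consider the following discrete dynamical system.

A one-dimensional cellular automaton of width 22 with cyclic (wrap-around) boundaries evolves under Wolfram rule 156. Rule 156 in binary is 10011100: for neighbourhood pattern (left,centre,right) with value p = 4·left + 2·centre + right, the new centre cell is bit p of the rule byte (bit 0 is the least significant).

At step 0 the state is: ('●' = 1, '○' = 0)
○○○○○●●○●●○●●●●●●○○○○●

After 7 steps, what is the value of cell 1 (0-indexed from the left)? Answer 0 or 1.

[0] ○○○○○●●○●●○●●●●●●○○○○●
[1] ●○○○○●○○●○○●●●●●○●○○○●
[2] ○●○○○●●○●●○●●●●○○●●○○●
[3] ○●●○○●○○●○○●●●○●○●○●○●
[4] ○●○●○●●○●●○●●○○●○●○●○●
[5] ○●○●○●○○●○○●○●○●○●○●○●
[6] ○●○●○●●○●●○●○●○●○●○●○●
[7] ○●○●○●○○●○○●○●○●○●○●○●

1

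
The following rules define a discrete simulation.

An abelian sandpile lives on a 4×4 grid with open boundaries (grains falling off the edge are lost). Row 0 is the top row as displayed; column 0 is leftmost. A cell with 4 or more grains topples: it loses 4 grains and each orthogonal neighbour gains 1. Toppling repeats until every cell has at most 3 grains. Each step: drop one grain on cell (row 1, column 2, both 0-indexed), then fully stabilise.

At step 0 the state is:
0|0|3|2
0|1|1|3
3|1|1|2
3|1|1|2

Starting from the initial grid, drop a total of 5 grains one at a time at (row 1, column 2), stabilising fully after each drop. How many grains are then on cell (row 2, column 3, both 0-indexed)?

3

gen 0: 0|0|3|2
0|1|1|3
3|1|1|2
3|1|1|2
gen 1: 0|0|3|2
0|1|2|3
3|1|1|2
3|1|1|2
gen 2: 0|0|3|2
0|1|3|3
3|1|1|2
3|1|1|2
gen 3: 0|1|1|0
0|2|2|1
3|1|2|3
3|1|1|2
gen 4: 0|1|1|0
0|2|3|1
3|1|2|3
3|1|1|2
gen 5: 0|1|2|0
0|3|0|2
3|1|3|3
3|1|1|2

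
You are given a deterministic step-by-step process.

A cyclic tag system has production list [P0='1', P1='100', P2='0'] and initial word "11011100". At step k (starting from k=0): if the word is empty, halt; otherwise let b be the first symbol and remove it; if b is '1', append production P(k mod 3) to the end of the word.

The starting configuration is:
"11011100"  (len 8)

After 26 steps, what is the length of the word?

[0] "11011100"  (len 8)
[1] "10111001"  (len 8)
[2] "0111001100"  (len 10)
[3] "111001100"  (len 9)
[4] "110011001"  (len 9)
[5] "10011001100"  (len 11)
[6] "00110011000"  (len 11)
[7] "0110011000"  (len 10)
[8] "110011000"  (len 9)
[9] "100110000"  (len 9)
[10] "001100001"  (len 9)
[11] "01100001"  (len 8)
[12] "1100001"  (len 7)
[13] "1000011"  (len 7)
[14] "000011100"  (len 9)
[15] "00011100"  (len 8)
[16] "0011100"  (len 7)
[17] "011100"  (len 6)
[18] "11100"  (len 5)
[19] "11001"  (len 5)
[20] "1001100"  (len 7)
[21] "0011000"  (len 7)
[22] "011000"  (len 6)
[23] "11000"  (len 5)
[24] "10000"  (len 5)
[25] "00001"  (len 5)
[26] "0001"  (len 4)

4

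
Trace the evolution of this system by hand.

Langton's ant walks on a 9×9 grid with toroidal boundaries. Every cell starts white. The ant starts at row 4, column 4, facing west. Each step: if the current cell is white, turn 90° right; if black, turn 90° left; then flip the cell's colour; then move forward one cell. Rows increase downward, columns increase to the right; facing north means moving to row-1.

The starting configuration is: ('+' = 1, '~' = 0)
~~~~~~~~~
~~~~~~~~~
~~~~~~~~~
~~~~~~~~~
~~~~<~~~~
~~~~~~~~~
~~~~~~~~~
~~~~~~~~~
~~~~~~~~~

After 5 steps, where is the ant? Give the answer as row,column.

t=0: ~~~~~~~~~
~~~~~~~~~
~~~~~~~~~
~~~~~~~~~
~~~~<~~~~
~~~~~~~~~
~~~~~~~~~
~~~~~~~~~
~~~~~~~~~
t=1: ~~~~~~~~~
~~~~~~~~~
~~~~~~~~~
~~~~^~~~~
~~~~+~~~~
~~~~~~~~~
~~~~~~~~~
~~~~~~~~~
~~~~~~~~~
t=2: ~~~~~~~~~
~~~~~~~~~
~~~~~~~~~
~~~~+>~~~
~~~~+~~~~
~~~~~~~~~
~~~~~~~~~
~~~~~~~~~
~~~~~~~~~
t=3: ~~~~~~~~~
~~~~~~~~~
~~~~~~~~~
~~~~++~~~
~~~~+v~~~
~~~~~~~~~
~~~~~~~~~
~~~~~~~~~
~~~~~~~~~
t=4: ~~~~~~~~~
~~~~~~~~~
~~~~~~~~~
~~~~++~~~
~~~~<+~~~
~~~~~~~~~
~~~~~~~~~
~~~~~~~~~
~~~~~~~~~
t=5: ~~~~~~~~~
~~~~~~~~~
~~~~~~~~~
~~~~++~~~
~~~~~+~~~
~~~~v~~~~
~~~~~~~~~
~~~~~~~~~
~~~~~~~~~

5,4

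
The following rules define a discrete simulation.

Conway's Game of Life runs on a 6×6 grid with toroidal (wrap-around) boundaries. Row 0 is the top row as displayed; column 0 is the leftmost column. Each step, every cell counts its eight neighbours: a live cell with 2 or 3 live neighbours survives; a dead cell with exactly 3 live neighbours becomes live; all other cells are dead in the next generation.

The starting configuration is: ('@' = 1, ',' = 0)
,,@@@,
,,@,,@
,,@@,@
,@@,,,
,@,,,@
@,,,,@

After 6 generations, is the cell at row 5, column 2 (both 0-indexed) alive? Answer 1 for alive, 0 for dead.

0) ,,@@@,
,,@,,@
,,@@,@
,@@,,,
,@,,,@
@,,,,@
1) @@@@@,
,@,,,@
@,,@@,
,@,@@,
,@@,,@
@@@@,@
2) ,,,,,,
,,,,,,
@@,@,,
,@,,,,
,,,,,@
,,,,,,
3) ,,,,,,
,,,,,,
@@@,,,
,@@,,,
,,,,,,
,,,,,,
4) ,,,,,,
,@,,,,
@,@,,,
@,@,,,
,,,,,,
,,,,,,
5) ,,,,,,
,@,,,,
@,@,,,
,,,,,,
,,,,,,
,,,,,,
6) ,,,,,,
,@,,,,
,@,,,,
,,,,,,
,,,,,,
,,,,,,

0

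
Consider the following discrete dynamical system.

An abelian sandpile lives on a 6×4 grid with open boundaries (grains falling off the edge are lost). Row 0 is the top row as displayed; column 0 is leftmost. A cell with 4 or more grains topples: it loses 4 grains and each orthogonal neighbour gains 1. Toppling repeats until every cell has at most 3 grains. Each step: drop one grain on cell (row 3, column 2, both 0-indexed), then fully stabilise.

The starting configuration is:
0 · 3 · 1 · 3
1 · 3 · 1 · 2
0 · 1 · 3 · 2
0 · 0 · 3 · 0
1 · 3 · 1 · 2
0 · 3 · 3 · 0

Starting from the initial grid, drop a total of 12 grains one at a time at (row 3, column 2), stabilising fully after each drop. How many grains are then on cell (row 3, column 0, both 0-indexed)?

step 0: 0 · 3 · 1 · 3
1 · 3 · 1 · 2
0 · 1 · 3 · 2
0 · 0 · 3 · 0
1 · 3 · 1 · 2
0 · 3 · 3 · 0
step 1: 0 · 3 · 1 · 3
1 · 3 · 2 · 2
0 · 2 · 0 · 3
0 · 1 · 1 · 1
1 · 3 · 2 · 2
0 · 3 · 3 · 0
step 2: 0 · 3 · 1 · 3
1 · 3 · 2 · 2
0 · 2 · 0 · 3
0 · 1 · 2 · 1
1 · 3 · 2 · 2
0 · 3 · 3 · 0
step 3: 0 · 3 · 1 · 3
1 · 3 · 2 · 2
0 · 2 · 0 · 3
0 · 1 · 3 · 1
1 · 3 · 2 · 2
0 · 3 · 3 · 0
step 4: 0 · 3 · 1 · 3
1 · 3 · 2 · 2
0 · 2 · 1 · 3
0 · 2 · 0 · 2
1 · 3 · 3 · 2
0 · 3 · 3 · 0
step 5: 0 · 3 · 1 · 3
1 · 3 · 2 · 2
0 · 2 · 1 · 3
0 · 2 · 1 · 2
1 · 3 · 3 · 2
0 · 3 · 3 · 0
step 6: 0 · 3 · 1 · 3
1 · 3 · 2 · 2
0 · 2 · 1 · 3
0 · 2 · 2 · 2
1 · 3 · 3 · 2
0 · 3 · 3 · 0
step 7: 0 · 3 · 1 · 3
1 · 3 · 2 · 2
0 · 2 · 1 · 3
0 · 2 · 3 · 2
1 · 3 · 3 · 2
0 · 3 · 3 · 0
step 8: 0 · 3 · 1 · 3
1 · 3 · 2 · 2
0 · 3 · 2 · 3
1 · 0 · 2 · 3
2 · 2 · 2 · 3
1 · 1 · 1 · 1
step 9: 0 · 3 · 1 · 3
1 · 3 · 2 · 2
0 · 3 · 2 · 3
1 · 0 · 3 · 3
2 · 2 · 2 · 3
1 · 1 · 1 · 1
step 10: 1 · 1 · 0 · 1
2 · 2 · 2 · 1
1 · 1 · 2 · 2
1 · 2 · 3 · 2
2 · 3 · 0 · 1
1 · 1 · 2 · 2
step 11: 1 · 1 · 0 · 1
2 · 2 · 2 · 1
1 · 1 · 3 · 2
1 · 3 · 0 · 3
2 · 3 · 1 · 1
1 · 1 · 2 · 2
step 12: 1 · 1 · 0 · 1
2 · 2 · 2 · 1
1 · 1 · 3 · 2
1 · 3 · 1 · 3
2 · 3 · 1 · 1
1 · 1 · 2 · 2

1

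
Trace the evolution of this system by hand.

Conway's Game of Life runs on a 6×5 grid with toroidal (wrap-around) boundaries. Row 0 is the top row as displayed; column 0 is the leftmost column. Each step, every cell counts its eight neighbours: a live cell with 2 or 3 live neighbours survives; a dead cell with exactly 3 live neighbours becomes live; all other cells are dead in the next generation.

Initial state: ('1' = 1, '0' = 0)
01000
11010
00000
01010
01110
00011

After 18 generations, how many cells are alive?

gen 0: 01000
11010
00000
01010
01110
00011
gen 1: 01010
11100
11001
01010
11000
11011
gen 2: 00010
00010
00011
00000
00010
00010
gen 3: 00111
00110
00011
00011
00000
00111
gen 4: 01000
00000
00000
00011
00100
00101
gen 5: 00000
00000
00000
00010
00101
01110
gen 6: 00100
00000
00000
00010
01001
01110
gen 7: 01110
00000
00000
00000
11001
11010
gen 8: 11011
00100
00000
10000
01101
00010
gen 9: 11011
11111
00000
11000
11111
00000
gen 10: 00000
00000
00010
00010
00111
00000
gen 11: 00000
00000
00000
00000
00111
00010
gen 12: 00000
00000
00000
00010
00111
00111
gen 13: 00010
00000
00000
00111
00000
00101
gen 14: 00010
00000
00010
00010
00101
00010
gen 15: 00000
00000
00000
00111
00101
00111
gen 16: 00010
00000
00010
00101
11000
00101
gen 17: 00010
00000
00010
11111
11101
11111
gen 18: 11010
00000
11010
00000
00000
00000

6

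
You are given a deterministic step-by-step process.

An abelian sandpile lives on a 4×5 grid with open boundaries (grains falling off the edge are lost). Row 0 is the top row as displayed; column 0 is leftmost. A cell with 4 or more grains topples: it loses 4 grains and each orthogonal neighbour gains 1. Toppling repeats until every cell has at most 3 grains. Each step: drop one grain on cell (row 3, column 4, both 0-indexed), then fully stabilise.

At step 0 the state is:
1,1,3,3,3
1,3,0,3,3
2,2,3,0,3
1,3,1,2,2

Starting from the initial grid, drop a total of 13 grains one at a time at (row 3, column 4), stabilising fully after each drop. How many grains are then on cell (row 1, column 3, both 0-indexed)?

2

[0] 1,1,3,3,3
1,3,0,3,3
2,2,3,0,3
1,3,1,2,2
[1] 1,1,3,3,3
1,3,0,3,3
2,2,3,0,3
1,3,1,2,3
[2] 1,2,0,2,1
1,3,2,1,2
2,2,3,2,1
1,3,1,3,1
[3] 1,2,0,2,1
1,3,2,1,2
2,2,3,2,1
1,3,1,3,2
[4] 1,2,0,2,1
1,3,2,1,2
2,2,3,2,1
1,3,1,3,3
[5] 1,2,0,2,1
1,3,2,1,2
2,2,3,3,2
1,3,2,0,1
[6] 1,2,0,2,1
1,3,2,1,2
2,2,3,3,2
1,3,2,0,2
[7] 1,2,0,2,1
1,3,2,1,2
2,2,3,3,2
1,3,2,0,3
[8] 1,2,0,2,1
1,3,2,1,2
2,2,3,3,3
1,3,2,1,0
[9] 1,2,0,2,1
1,3,2,1,2
2,2,3,3,3
1,3,2,1,1
[10] 1,2,0,2,1
1,3,2,1,2
2,2,3,3,3
1,3,2,1,2
[11] 1,2,0,2,1
1,3,2,1,2
2,2,3,3,3
1,3,2,1,3
[12] 1,2,0,2,1
1,3,3,2,3
2,3,0,1,1
1,3,3,3,1
[13] 1,2,0,2,1
1,3,3,2,3
2,3,0,1,1
1,3,3,3,2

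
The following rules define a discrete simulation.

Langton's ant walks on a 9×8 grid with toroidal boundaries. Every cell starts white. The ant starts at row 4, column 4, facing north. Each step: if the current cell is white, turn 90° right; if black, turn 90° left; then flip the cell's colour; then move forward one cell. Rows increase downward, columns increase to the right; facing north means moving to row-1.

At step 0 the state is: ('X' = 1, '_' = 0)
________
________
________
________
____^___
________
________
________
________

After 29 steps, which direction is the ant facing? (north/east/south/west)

t=0: ________
________
________
________
____^___
________
________
________
________
t=1: ________
________
________
________
____X>__
________
________
________
________
t=2: ________
________
________
________
____XX__
_____v__
________
________
________
t=3: ________
________
________
________
____XX__
____<X__
________
________
________
t=4: ________
________
________
________
____^X__
____XX__
________
________
________
t=5: ________
________
________
________
___<_X__
____XX__
________
________
________
t=6: ________
________
________
___^____
___X_X__
____XX__
________
________
________
t=7: ________
________
________
___X>___
___X_X__
____XX__
________
________
________
t=8: ________
________
________
___XX___
___XvX__
____XX__
________
________
________
t=9: ________
________
________
___XX___
___<XX__
____XX__
________
________
________
t=10: ________
________
________
___XX___
____XX__
___vXX__
________
________
________
t=11: ________
________
________
___XX___
____XX__
__<XXX__
________
________
________
t=12: ________
________
________
___XX___
__^_XX__
__XXXX__
________
________
________
t=13: ________
________
________
___XX___
__X>XX__
__XXXX__
________
________
________
t=14: ________
________
________
___XX___
__XXXX__
__XvXX__
________
________
________
t=15: ________
________
________
___XX___
__XXXX__
__X_>X__
________
________
________
t=16: ________
________
________
___XX___
__XX^X__
__X__X__
________
________
________
t=17: ________
________
________
___XX___
__X<_X__
__X__X__
________
________
________
t=18: ________
________
________
___XX___
__X__X__
__Xv_X__
________
________
________
t=19: ________
________
________
___XX___
__X__X__
__<X_X__
________
________
________
t=20: ________
________
________
___XX___
__X__X__
___X_X__
__v_____
________
________
t=21: ________
________
________
___XX___
__X__X__
___X_X__
_<X_____
________
________
t=22: ________
________
________
___XX___
__X__X__
_^_X_X__
_XX_____
________
________
t=23: ________
________
________
___XX___
__X__X__
_X>X_X__
_XX_____
________
________
t=24: ________
________
________
___XX___
__X__X__
_XXX_X__
_Xv_____
________
________
t=25: ________
________
________
___XX___
__X__X__
_XXX_X__
_X_>____
________
________
t=26: ________
________
________
___XX___
__X__X__
_XXX_X__
_X_X____
___v____
________
t=27: ________
________
________
___XX___
__X__X__
_XXX_X__
_X_X____
__<X____
________
t=28: ________
________
________
___XX___
__X__X__
_XXX_X__
_X^X____
__XX____
________
t=29: ________
________
________
___XX___
__X__X__
_XXX_X__
_XX>____
__XX____
________

east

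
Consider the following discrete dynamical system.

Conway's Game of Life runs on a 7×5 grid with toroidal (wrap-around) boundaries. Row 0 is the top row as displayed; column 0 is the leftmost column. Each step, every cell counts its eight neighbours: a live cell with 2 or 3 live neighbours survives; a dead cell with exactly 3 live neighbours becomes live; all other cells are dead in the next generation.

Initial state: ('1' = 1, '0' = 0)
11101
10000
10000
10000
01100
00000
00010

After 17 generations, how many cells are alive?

10

t=0: 11101
10000
10000
10000
01100
00000
00010
t=1: 11111
00000
11001
10000
01000
00100
11111
t=2: 00000
00000
11001
00001
01000
00001
00000
t=3: 00000
10000
10001
01001
10000
00000
00000
t=4: 00000
10001
01001
01001
10000
00000
00000
t=5: 00000
10001
01011
01001
10000
00000
00000
t=6: 00000
10011
01110
01111
10000
00000
00000
t=7: 00001
11011
00000
00001
11111
00000
00000
t=8: 00011
10011
00010
01101
11111
11111
00000
t=9: 10010
10100
01000
00000
00000
00000
01000
t=10: 10101
10101
01000
00000
00000
00000
00000
t=11: 10001
00101
11000
00000
00000
00000
00000
t=12: 10011
00011
11000
00000
00000
00000
00000
t=13: 10010
01110
10001
00000
00000
00000
00001
t=14: 11010
01110
11111
00000
00000
00000
00001
t=15: 11010
00000
10001
11111
00000
00000
10001
t=16: 11000
01000
00100
01110
11111
00000
11001
t=17: 00101
11100
00010
00000
10001
00000
01001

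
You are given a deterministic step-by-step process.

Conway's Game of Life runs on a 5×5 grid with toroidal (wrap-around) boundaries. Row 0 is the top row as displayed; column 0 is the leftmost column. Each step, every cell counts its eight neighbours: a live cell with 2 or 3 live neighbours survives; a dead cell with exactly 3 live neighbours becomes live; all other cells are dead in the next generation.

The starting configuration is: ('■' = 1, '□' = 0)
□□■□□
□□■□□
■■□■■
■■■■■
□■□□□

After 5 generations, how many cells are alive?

6

[0] □□■□□
□□■□□
■■□■■
■■■■■
□■□□□
[1] □■■□□
■□■□■
□□□□□
□□□□□
□□□□■
[2] □■■□■
■□■■□
□□□□□
□□□□□
□□□□□
[3] ■■■□■
■□■■■
□□□□□
□□□□□
□□□□□
[4] □□■□□
□□■□□
□□□■■
□□□□□
■■□□□
[5] □□■□□
□□■□□
□□□■□
■□□□■
□■□□□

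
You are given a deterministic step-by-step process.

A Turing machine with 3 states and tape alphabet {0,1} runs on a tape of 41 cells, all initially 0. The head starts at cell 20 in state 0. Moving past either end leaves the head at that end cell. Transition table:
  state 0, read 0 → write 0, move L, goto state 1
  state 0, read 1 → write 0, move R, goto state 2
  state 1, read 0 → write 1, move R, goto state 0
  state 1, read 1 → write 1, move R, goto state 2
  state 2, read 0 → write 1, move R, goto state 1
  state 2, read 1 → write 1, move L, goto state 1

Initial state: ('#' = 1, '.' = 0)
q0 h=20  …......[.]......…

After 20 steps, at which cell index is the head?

step 0: q0 h=20  …......[.]......…
step 1: q1 h=19  …......[.]......…
step 2: q0 h=20  ….....#[.]......…
step 3: q1 h=19  …......[#]......…
step 4: q2 h=20  ….....#[.]......…
step 5: q1 h=21  …....##[.]......…
step 6: q0 h=22  …...###[.]......…
step 7: q1 h=21  …....##[#]......…
step 8: q2 h=22  …...###[.]......…
step 9: q1 h=23  …..####[.]......…
step 10: q0 h=24  ….#####[.]......…
step 11: q1 h=23  …..####[#]......…
step 12: q2 h=24  ….#####[.]......…
step 13: q1 h=25  …######[.]......…
step 14: q0 h=26  …######[.]......…
step 15: q1 h=25  …######[#]......…
step 16: q2 h=26  …######[.]......…
step 17: q1 h=27  …######[.]......…
step 18: q0 h=28  …######[.]......…
step 19: q1 h=27  …######[#]......…
step 20: q2 h=28  …######[.]......…

28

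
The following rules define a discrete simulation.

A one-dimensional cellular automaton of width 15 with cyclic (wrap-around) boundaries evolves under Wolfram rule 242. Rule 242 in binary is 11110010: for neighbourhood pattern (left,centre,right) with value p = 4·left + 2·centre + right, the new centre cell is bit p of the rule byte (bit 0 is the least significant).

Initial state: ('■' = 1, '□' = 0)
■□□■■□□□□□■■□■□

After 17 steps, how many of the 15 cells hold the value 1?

gen 0: ■□□■■□□□□□■■□■□
gen 1: □■■□■■□□□■□■■□■
gen 2: ■□■■□■■□■□■□■■□
gen 3: □■□■■□■■□■□■□■■
gen 4: ■□■□■■□■■□■□■□■
gen 5: ■■□■□■■□■■□■□■□
gen 6: □■■□■□■■□■■□■□■
gen 7: ■□■■□■□■■□■■□■□
gen 8: □■□■■□■□■■□■■□■
gen 9: ■□■□■■□■□■■□■■□
gen 10: □■□■□■■□■□■■□■■
gen 11: ■□■□■□■■□■□■■□■
gen 12: ■■□■□■□■■□■□■■□
gen 13: □■■□■□■□■■□■□■■
gen 14: ■□■■□■□■□■■□■□■
gen 15: ■■□■■□■□■□■■□■□
gen 16: □■■□■■□■□■□■■□■
gen 17: ■□■■□■■□■□■□■■□

9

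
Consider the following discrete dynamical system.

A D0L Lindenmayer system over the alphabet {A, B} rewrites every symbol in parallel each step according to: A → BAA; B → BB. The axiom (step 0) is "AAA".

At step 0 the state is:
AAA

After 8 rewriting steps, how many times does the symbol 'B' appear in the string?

3072

0) AAA
1) BAABAABAA
2) BBBAABAABBBAABAABBBAABAA
3) BBBBBBBAABAABBBAABAABBBBBBBAABAABBBAABAABBBBBBBAABAABBBAABAA
4) BBBBBBBBBBBBBBBAABAABBBAABAABBBBBBBAABAABBBAABAABBBBBBBBBB…AABBBAABAABBBBBBBBBBBBBBBAABAABBBAABAABBBBBBBAABAABBBAABAA  (len 144)
5) BBBBBBBBBBBBBBBBBBBBBBBBBBBBBBBAABAABBBAABAABBBBBBBAABAABB…AABBBAABAABBBBBBBBBBBBBBBAABAABBBAABAABBBBBBBAABAABBBAABAA  (len 336)
6) BBBBBBBBBBBBBBBBBBBBBBBBBBBBBBBBBBBBBBBBBBBBBBBBBBBBBBBBBB…AABBBAABAABBBBBBBBBBBBBBBAABAABBBAABAABBBBBBBAABAABBBAABAA  (len 768)
7) BBBBBBBBBBBBBBBBBBBBBBBBBBBBBBBBBBBBBBBBBBBBBBBBBBBBBBBBBB…AABBBAABAABBBBBBBBBBBBBBBAABAABBBAABAABBBBBBBAABAABBBAABAA  (len 1728)
8) BBBBBBBBBBBBBBBBBBBBBBBBBBBBBBBBBBBBBBBBBBBBBBBBBBBBBBBBBB…AABBBAABAABBBBBBBBBBBBBBBAABAABBBAABAABBBBBBBAABAABBBAABAA  (len 3840)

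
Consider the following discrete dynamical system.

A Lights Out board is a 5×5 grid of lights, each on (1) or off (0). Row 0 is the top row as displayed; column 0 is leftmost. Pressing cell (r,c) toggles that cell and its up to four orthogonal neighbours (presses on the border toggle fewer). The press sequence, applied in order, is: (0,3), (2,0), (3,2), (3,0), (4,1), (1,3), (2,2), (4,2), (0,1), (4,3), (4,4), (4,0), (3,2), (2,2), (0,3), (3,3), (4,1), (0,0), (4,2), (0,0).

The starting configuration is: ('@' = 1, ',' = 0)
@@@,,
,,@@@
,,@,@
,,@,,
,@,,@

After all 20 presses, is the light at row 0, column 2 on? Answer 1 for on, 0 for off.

0

gen 0: @@@,,
,,@@@
,,@,@
,,@,,
,@,,@
gen 1: @@,@@
,,@,@
,,@,@
,,@,,
,@,,@
gen 2: @@,@@
@,@,@
@@@,@
@,@,,
,@,,@
gen 3: @@,@@
@,@,@
@@,,@
@@,@,
,@@,@
gen 4: @@,@@
@,@,@
,@,,@
,,,@,
@@@,@
gen 5: @@,@@
@,@,@
,@,,@
,@,@,
,,,,@
gen 6: @@,,@
@,,@,
,@,@@
,@,@,
,,,,@
gen 7: @@,,@
@,@@,
,,@,@
,@@@,
,,,,@
gen 8: @@,,@
@,@@,
,,@,@
,@,@,
,@@@@
gen 9: ,,@,@
@@@@,
,,@,@
,@,@,
,@@@@
gen 10: ,,@,@
@@@@,
,,@,@
,@,,,
,@,,,
gen 11: ,,@,@
@@@@,
,,@,@
,@,,@
,@,@@
gen 12: ,,@,@
@@@@,
,,@,@
@@,,@
@,,@@
gen 13: ,,@,@
@@@@,
,,,,@
@,@@@
@,@@@
gen 14: ,,@,@
@@,@,
,@@@@
@,,@@
@,@@@
gen 15: ,,,@,
@@,,,
,@@@@
@,,@@
@,@@@
gen 16: ,,,@,
@@,,,
,@@,@
@,@,,
@,@,@
gen 17: ,,,@,
@@,,,
,@@,@
@@@,,
,@,,@
gen 18: @@,@,
,@,,,
,@@,@
@@@,,
,@,,@
gen 19: @@,@,
,@,,,
,@@,@
@@,,,
,,@@@
gen 20: ,,,@,
@@,,,
,@@,@
@@,,,
,,@@@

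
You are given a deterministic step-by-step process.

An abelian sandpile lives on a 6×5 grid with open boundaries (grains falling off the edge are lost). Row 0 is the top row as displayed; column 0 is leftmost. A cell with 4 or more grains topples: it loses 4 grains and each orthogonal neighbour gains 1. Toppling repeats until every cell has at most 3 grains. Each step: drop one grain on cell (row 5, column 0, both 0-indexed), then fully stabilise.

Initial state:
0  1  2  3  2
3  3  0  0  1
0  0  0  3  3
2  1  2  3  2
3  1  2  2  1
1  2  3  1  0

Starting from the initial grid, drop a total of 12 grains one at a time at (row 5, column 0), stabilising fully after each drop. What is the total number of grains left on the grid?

50

t=0: 0  1  2  3  2
3  3  0  0  1
0  0  0  3  3
2  1  2  3  2
3  1  2  2  1
1  2  3  1  0
t=1: 0  1  2  3  2
3  3  0  0  1
0  0  0  3  3
2  1  2  3  2
3  1  2  2  1
2  2  3  1  0
t=2: 0  1  2  3  2
3  3  0  0  1
0  0  0  3  3
2  1  2  3  2
3  1  2  2  1
3  2  3  1  0
t=3: 0  1  2  3  2
3  3  0  0  1
0  0  0  3  3
3  1  2  3  2
0  2  2  2  1
1  3  3  1  0
t=4: 0  1  2  3  2
3  3  0  0  1
0  0  0  3  3
3  1  2  3  2
0  2  2  2  1
2  3  3  1  0
t=5: 0  1  2  3  2
3  3  0  0  1
0  0  0  3  3
3  1  2  3  2
0  2  2  2  1
3  3  3  1  0
t=6: 0  1  2  3  2
3  3  0  0  1
0  0  0  3  3
3  1  2  3  2
1  3  3  2  1
1  1  0  2  0
t=7: 0  1  2  3  2
3  3  0  0  1
0  0  0  3  3
3  1  2  3  2
1  3  3  2  1
2  1  0  2  0
t=8: 0  1  2  3  2
3  3  0  0  1
0  0  0  3  3
3  1  2  3  2
1  3  3  2  1
3  1  0  2  0
t=9: 0  1  2  3  2
3  3  0  0  1
0  0  0  3  3
3  1  2  3  2
2  3  3  2  1
0  2  0  2  0
t=10: 0  1  2  3  2
3  3  0  0  1
0  0  0  3  3
3  1  2  3  2
2  3  3  2  1
1  2  0  2  0
t=11: 0  1  2  3  2
3  3  0  0  1
0  0  0  3  3
3  1  2  3  2
2  3  3  2  1
2  2  0  2  0
t=12: 0  1  2  3  2
3  3  0  0  1
0  0  0  3  3
3  1  2  3  2
2  3  3  2  1
3  2  0  2  0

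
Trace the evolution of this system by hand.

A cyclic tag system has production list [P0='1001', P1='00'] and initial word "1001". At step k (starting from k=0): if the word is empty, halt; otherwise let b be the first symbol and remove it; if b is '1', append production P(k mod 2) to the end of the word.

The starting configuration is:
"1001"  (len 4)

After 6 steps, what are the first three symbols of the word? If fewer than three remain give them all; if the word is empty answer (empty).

010

0) "1001"  (len 4)
1) "0011001"  (len 7)
2) "011001"  (len 6)
3) "11001"  (len 5)
4) "100100"  (len 6)
5) "001001001"  (len 9)
6) "01001001"  (len 8)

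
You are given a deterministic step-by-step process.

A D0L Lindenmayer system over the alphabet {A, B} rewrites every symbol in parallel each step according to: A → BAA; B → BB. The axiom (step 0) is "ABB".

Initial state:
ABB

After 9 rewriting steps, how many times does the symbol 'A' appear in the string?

[0] ABB
[1] BAABBBB
[2] BBBAABAABBBBBBBB
[3] BBBBBBBAABAABBBAABAABBBBBBBBBBBBBBBB
[4] BBBBBBBBBBBBBBBAABAABBBAABAABBBBBBBAABAABBBAABAABBBBBBBBBBBBBBBBBBBBBBBBBBBBBBBB
[5] BBBBBBBBBBBBBBBBBBBBBBBBBBBBBBBAABAABBBAABAABBBBBBBAABAABB…BBBBBBBBBBBBBBBBBBBBBBBBBBBBBBBBBBBBBBBBBBBBBBBBBBBBBBBBBB  (len 176)
[6] BBBBBBBBBBBBBBBBBBBBBBBBBBBBBBBBBBBBBBBBBBBBBBBBBBBBBBBBBB…BBBBBBBBBBBBBBBBBBBBBBBBBBBBBBBBBBBBBBBBBBBBBBBBBBBBBBBBBB  (len 384)
[7] BBBBBBBBBBBBBBBBBBBBBBBBBBBBBBBBBBBBBBBBBBBBBBBBBBBBBBBBBB…BBBBBBBBBBBBBBBBBBBBBBBBBBBBBBBBBBBBBBBBBBBBBBBBBBBBBBBBBB  (len 832)
[8] BBBBBBBBBBBBBBBBBBBBBBBBBBBBBBBBBBBBBBBBBBBBBBBBBBBBBBBBBB…BBBBBBBBBBBBBBBBBBBBBBBBBBBBBBBBBBBBBBBBBBBBBBBBBBBBBBBBBB  (len 1792)
[9] BBBBBBBBBBBBBBBBBBBBBBBBBBBBBBBBBBBBBBBBBBBBBBBBBBBBBBBBBB…BBBBBBBBBBBBBBBBBBBBBBBBBBBBBBBBBBBBBBBBBBBBBBBBBBBBBBBBBB  (len 3840)

512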